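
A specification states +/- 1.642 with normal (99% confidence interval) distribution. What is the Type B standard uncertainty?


u_B = half_width / 2.576
u_B = 1.642 / 2.576
u_B = 0.6374

0.6374


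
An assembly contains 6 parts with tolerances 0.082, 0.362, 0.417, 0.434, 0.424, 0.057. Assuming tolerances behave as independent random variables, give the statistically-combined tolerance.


RSS = sqrt(0.082^2 + 0.362^2 + 0.417^2 + 0.434^2 + 0.424^2 + 0.057^2)
= sqrt(0.683038)
= 0.8265

0.8265


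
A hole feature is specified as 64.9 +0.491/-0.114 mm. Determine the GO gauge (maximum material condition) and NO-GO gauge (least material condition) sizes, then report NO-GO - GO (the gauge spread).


GO = nominal - lower_tol (smallest hole = maximum material condition)
GO = 64.9 - 0.114 = 64.786
NO-GO = nominal + upper_tol (largest hole = least material condition)
NO-GO = 64.9 + 0.491 = 65.391
spread = NO-GO - GO = 65.391 - 64.786 = 0.6050

0.6050


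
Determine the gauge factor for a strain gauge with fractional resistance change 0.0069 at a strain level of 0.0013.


GF = (dR/R) / epsilon
= 0.0069 / 0.0013
= 5.3077

5.3077


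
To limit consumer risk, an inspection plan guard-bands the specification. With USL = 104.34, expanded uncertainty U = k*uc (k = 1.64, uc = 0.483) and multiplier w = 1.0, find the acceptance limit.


U = k * uc = 1.64 * 0.483 = 0.79212
guard band g = w * U = 1.0 * 0.79212 = 0.79212
AL = USL - g = 104.34 - 0.79212
AL = 103.5479

103.5479


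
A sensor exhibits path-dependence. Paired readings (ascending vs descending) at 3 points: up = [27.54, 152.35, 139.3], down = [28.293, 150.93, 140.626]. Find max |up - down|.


|27.54 - 28.293| = 0.7530
|152.35 - 150.93| = 1.4200
|139.3 - 140.626| = 1.3260
hysteresis = max(diffs) = 1.4200

1.4200


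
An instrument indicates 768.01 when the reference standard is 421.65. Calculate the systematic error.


Systematic error = measured - true
= 768.01 - 421.65
= 346.3600

346.3600


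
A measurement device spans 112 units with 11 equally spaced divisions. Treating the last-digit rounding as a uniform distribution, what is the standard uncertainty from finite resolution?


resolution = range / divisions
resolution = 112 / 11 = 10.181818
u_res = resolution / (2*sqrt(3))
u_res = 10.181818 / 3.4641016
u_res = 2.9392

2.9392


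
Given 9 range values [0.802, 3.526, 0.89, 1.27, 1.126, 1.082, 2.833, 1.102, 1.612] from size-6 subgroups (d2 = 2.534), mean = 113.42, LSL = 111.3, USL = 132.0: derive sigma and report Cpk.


R_bar = (0.802 + 3.526 + 0.89 + 1.27 + 1.126 + 1.082 + 2.833 + 1.102 + 1.612) / 9 = 1.5825556
sigma = R_bar / d2 = 1.5825556 / 2.534 = 0.62452865
Cp = (USL - LSL)/(6*sigma) = (132.0 - 111.3)/(6*0.62452865) = 5.5242
Cpu = (132.0 - 113.42)/(3*0.62452865) = 9.9168
Cpl = (113.42 - 111.3)/(3*0.62452865) = 1.1315
Cpk = min(Cpu, Cpl) = 1.1315

1.1315


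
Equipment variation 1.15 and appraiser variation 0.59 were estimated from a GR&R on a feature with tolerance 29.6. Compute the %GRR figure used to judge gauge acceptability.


GRR = sqrt(EV^2 + AV^2) = sqrt(1.15^2 + 0.59^2) = 1.2925169
%GRR = GRR / tol * 100 = 1.2925169 / 29.6 * 100
%GRR = 4.3666

4.3666


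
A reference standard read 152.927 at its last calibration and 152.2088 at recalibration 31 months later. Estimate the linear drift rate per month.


rate = (v2 - v1) / months
= (152.2088 - 152.927) / 31
= -0.7182 / 31
= -0.0232

-0.0232


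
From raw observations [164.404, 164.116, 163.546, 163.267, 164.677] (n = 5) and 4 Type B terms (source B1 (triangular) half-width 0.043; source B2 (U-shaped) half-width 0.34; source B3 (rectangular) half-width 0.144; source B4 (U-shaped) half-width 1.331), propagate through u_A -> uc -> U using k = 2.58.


mean = (164.404 + 164.116 + 163.546 + 163.267 + 164.677) / 5 = 164.002
s = sqrt(sum((x - mean)^2)/(n-1)) = 0.58702342
u_A = s / sqrt(n) = 0.58702342 / sqrt(5) = 0.26252485
u_B1 = 0.043 / sqrt(6) = 0.017554676
u_B2 = 0.34 / sqrt(2) = 0.24041631
u_B3 = 0.144 / sqrt(3) = 0.083138439
u_B4 = 1.331 / sqrt(2) = 0.94115913
uc = sqrt(0.26252485^2 + 0.017554676^2 + 0.24041631^2 + 0.083138439^2 + 0.94115913^2) = 1.0098119
U = k * uc = 2.58 * 1.0098119
U = 2.6053

2.6053


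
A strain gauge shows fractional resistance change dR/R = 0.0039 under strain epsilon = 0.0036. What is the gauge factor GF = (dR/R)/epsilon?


GF = (dR/R) / epsilon
= 0.0039 / 0.0036
= 1.0833

1.0833


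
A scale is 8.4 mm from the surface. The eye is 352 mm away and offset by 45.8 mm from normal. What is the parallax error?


error = h * offset / d
= 8.4 * 45.8 / 352
= 1.0930

1.0930


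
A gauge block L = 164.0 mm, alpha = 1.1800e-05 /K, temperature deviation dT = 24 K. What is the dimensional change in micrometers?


dL = L * alpha * dT
= 164.0 * 1.1800e-05 * 24
= 0.0464448 mm
dL_um = 0.0464448 * 1000 = 46.4448 um

46.4448


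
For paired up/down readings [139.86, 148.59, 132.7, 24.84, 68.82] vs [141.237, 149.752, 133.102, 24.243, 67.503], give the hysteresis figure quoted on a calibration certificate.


|139.86 - 141.237| = 1.3770
|148.59 - 149.752| = 1.1620
|132.7 - 133.102| = 0.4020
|24.84 - 24.243| = 0.5970
|68.82 - 67.503| = 1.3170
hysteresis = max(diffs) = 1.3770

1.3770


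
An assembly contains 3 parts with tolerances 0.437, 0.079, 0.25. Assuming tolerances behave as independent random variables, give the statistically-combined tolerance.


RSS = sqrt(0.437^2 + 0.079^2 + 0.25^2)
= sqrt(0.25971)
= 0.5096

0.5096


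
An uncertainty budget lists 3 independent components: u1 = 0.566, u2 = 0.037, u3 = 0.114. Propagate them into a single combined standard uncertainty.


uc = sqrt(0.566^2 + 0.037^2 + 0.114^2)
uc = sqrt(0.334721)
uc = 0.5786

0.5786


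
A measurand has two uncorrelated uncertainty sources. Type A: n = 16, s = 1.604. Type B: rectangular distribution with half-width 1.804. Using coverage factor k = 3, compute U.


u_A = s / sqrt(n) = 1.604 / sqrt(16) = 0.401
u_B = half_width / sqrt(3) = 1.804 / sqrt(3) = 1.0415399
uc = sqrt(u_A^2 + u_B^2) = sqrt(0.401^2 + 1.0415399^2) = 1.1160674
U = k * uc = 3 * 1.1160674
U = 3.3482

3.3482


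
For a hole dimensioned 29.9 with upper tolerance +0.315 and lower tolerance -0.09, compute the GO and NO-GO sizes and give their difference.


GO = nominal - lower_tol (smallest hole = maximum material condition)
GO = 29.9 - 0.09 = 29.81
NO-GO = nominal + upper_tol (largest hole = least material condition)
NO-GO = 29.9 + 0.315 = 30.215
spread = NO-GO - GO = 30.215 - 29.81 = 0.4050

0.4050


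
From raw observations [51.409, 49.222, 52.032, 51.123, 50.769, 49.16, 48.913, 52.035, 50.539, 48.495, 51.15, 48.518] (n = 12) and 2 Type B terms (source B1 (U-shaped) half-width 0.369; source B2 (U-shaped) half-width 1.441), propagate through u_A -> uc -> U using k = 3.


mean = (51.409 + 49.222 + 52.032 + 51.123 + 50.769 + 49.16 + 48.913 + 52.035 + 50.539 + 48.495 + 51.15 + 48.518) / 12 = 50.28041667
s = sqrt(sum((x - mean)^2)/(n-1)) = 1.3393092
u_A = s / sqrt(n) = 1.3393092 / sqrt(12) = 0.38662526
u_B1 = 0.369 / sqrt(2) = 0.2609224
u_B2 = 1.441 / sqrt(2) = 1.0189409
uc = sqrt(0.38662526^2 + 0.2609224^2 + 1.0189409^2) = 1.1206249
U = k * uc = 3 * 1.1206249
U = 3.3619

3.3619


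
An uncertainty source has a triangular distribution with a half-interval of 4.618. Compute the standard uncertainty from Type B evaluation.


u_B = half_width / sqrt(6)
u_B = 4.618 / 2.4494897
u_B = 1.8853

1.8853


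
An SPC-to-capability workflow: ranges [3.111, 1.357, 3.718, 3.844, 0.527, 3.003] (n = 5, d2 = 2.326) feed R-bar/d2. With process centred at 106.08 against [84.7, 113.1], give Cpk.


R_bar = (3.111 + 1.357 + 3.718 + 3.844 + 0.527 + 3.003) / 6 = 2.5933333
sigma = R_bar / d2 = 2.5933333 / 2.326 = 1.1149326
Cp = (USL - LSL)/(6*sigma) = (113.1 - 84.7)/(6*1.1149326) = 4.2454
Cpu = (113.1 - 106.08)/(3*1.1149326) = 2.0988
Cpl = (106.08 - 84.7)/(3*1.1149326) = 6.3920
Cpk = min(Cpu, Cpl) = 2.0988

2.0988


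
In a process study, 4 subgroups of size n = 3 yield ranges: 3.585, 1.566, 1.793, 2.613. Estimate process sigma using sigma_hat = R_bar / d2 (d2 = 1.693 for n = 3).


R_bar = (3.585 + 1.566 + 1.793 + 2.613) / 4
R_bar = 9.557 / 4 = 2.38925
sigma_hat = R_bar / d2 = 2.38925 / 1.693 = 1.4113

1.4113


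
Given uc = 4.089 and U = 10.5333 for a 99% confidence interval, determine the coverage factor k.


k = U / uc
k = 10.5333 / 4.089
k = 2.576

2.576


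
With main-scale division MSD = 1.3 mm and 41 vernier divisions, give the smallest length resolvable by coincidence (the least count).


LC = MSD / n_div
= 1.3 / 41
= 0.0317

0.0317


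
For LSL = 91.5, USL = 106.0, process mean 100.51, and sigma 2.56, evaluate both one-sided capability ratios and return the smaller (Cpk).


Cpu = (USL - mean) / (3*sigma) = (106.0 - 100.51) / (3*2.56) = 0.7148
Cpl = (mean - LSL) / (3*sigma) = (100.51 - 91.5) / (3*2.56) = 1.1732
Cpk = min(Cpu, Cpl) = 0.7148

0.7148


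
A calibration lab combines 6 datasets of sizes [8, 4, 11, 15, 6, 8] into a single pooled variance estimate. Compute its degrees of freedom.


nu = sum_i (n_i - 1)
nu = ((8 - 1) + (4 - 1) + (11 - 1) + (15 - 1) + (6 - 1) + (8 - 1))
nu = 7 + 3 + 10 + 14 + 5 + 7
nu = 46

46


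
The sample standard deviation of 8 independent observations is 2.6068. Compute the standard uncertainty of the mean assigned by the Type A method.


u_A = s / sqrt(n)
u_A = 2.6068 / sqrt(8)
u_A = 2.6068 / 2.8284271
u_A = 0.9216

0.9216


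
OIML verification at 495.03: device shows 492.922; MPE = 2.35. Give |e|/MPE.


e = indication - reference = 492.922 - 495.03 = -2.1080
|e| = 2.1080
ratio = |e| / MPE = 2.1080 / 2.35
ratio = 0.8970

0.8970


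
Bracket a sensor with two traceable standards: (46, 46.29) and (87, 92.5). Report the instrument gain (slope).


slope = (y2 - y1) / (x2 - x1)
= (92.5 - 46.29) / (87 - 46)
= 46.2100 / 41
= 1.1271

1.1271


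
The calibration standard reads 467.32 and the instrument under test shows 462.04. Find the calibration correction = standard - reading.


Correction = standard - reading
= 467.32 - 462.04
= 5.2800

5.2800


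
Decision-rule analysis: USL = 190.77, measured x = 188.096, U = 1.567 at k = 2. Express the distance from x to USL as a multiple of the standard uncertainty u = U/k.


u = U / k = 1.567 / 2 = 0.7835
margin = |USL - x| = |190.77 - 188.096| = 2.674
z = margin / u = 2.674 / 0.7835
z = 3.4129

3.4129


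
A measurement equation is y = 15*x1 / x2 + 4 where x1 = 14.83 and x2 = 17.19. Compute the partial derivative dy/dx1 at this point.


y = 15*x1 / x2 + 4
dy/dx1 = 15/x2
Evaluate at x2 = 17.19: c1 = 15 / 17.19
c1 = 0.8726

0.8726


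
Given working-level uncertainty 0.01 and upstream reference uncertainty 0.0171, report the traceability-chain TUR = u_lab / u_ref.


TUR = u_lab / u_ref
= 0.01 / 0.0171
= 0.5848

0.5848


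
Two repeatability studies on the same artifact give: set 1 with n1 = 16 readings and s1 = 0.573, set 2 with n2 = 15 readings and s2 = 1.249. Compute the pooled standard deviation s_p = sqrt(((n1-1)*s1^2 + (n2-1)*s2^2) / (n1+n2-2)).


s_p = sqrt(((n1-1)*s1^2 + (n2-1)*s2^2) / (n1+n2-2))
numerator = (16-1)*0.573^2 + (15-1)*1.249^2 = 4.924935 + 21.840014 = 26.764949
denominator = 16 + 15 - 2 = 29
s_p^2 = 26.764949 / 29 = 0.92292928
s_p = sqrt(0.92292928) = 0.9607

0.9607


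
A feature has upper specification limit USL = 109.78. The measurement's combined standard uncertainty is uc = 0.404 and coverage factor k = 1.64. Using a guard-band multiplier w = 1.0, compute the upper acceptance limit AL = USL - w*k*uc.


U = k * uc = 1.64 * 0.404 = 0.66256
guard band g = w * U = 1.0 * 0.66256 = 0.66256
AL = USL - g = 109.78 - 0.66256
AL = 109.1174

109.1174


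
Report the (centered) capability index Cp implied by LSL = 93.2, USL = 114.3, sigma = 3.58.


Cp = (USL - LSL) / (6 * sigma)
= (114.3 - 93.2) / (6 * 3.58)
= 21.1000 / 21.4800
= 0.9823

0.9823


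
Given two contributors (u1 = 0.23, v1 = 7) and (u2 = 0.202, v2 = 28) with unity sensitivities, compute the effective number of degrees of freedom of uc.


uc = sqrt(u1^2 + u2^2) = sqrt(0.23^2 + 0.202^2) = 0.30611109
v_eff = uc^4 / (u1^4/v1 + u2^4/v2)
= 0.30611109^4 / (0.23^4/7 + 0.202^4/28)
= 0.0087804395 / 0.00045923594
v_eff = 19.1197

19.1197


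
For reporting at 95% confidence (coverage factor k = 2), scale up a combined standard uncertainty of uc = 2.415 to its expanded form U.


U = k * uc
U = 2 * 2.415
U = 4.8300

4.8300


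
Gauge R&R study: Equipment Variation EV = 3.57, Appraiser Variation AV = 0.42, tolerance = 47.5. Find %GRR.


GRR = sqrt(EV^2 + AV^2) = sqrt(3.57^2 + 0.42^2) = 3.594621
%GRR = GRR / tol * 100 = 3.594621 / 47.5 * 100
%GRR = 7.5676

7.5676


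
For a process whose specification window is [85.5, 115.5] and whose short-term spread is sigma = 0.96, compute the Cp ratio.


Cp = (USL - LSL) / (6 * sigma)
= (115.5 - 85.5) / (6 * 0.96)
= 30.0000 / 5.7600
= 5.2083

5.2083


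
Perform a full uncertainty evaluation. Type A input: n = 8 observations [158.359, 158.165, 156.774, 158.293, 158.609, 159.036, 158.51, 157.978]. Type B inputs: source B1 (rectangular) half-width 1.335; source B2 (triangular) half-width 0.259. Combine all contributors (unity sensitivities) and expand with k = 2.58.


mean = (158.359 + 158.165 + 156.774 + 158.293 + 158.609 + 159.036 + 158.51 + 157.978) / 8 = 158.2155
s = sqrt(sum((x - mean)^2)/(n-1)) = 0.66313864
u_A = s / sqrt(n) = 0.66313864 / sqrt(8) = 0.23445491
u_B1 = 1.335 / sqrt(3) = 0.77076261
u_B2 = 0.259 / sqrt(6) = 0.10573631
uc = sqrt(0.23445491^2 + 0.77076261^2 + 0.10573631^2) = 0.81254186
U = k * uc = 2.58 * 0.81254186
U = 2.0964

2.0964


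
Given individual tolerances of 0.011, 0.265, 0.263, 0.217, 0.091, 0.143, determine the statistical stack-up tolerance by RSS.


RSS = sqrt(0.011^2 + 0.265^2 + 0.263^2 + 0.217^2 + 0.091^2 + 0.143^2)
= sqrt(0.215334)
= 0.4640

0.4640


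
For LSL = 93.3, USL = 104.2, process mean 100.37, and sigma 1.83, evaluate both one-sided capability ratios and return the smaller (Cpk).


Cpu = (USL - mean) / (3*sigma) = (104.2 - 100.37) / (3*1.83) = 0.6976
Cpl = (mean - LSL) / (3*sigma) = (100.37 - 93.3) / (3*1.83) = 1.2878
Cpk = min(Cpu, Cpl) = 0.6976

0.6976


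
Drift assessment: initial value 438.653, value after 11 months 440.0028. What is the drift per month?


rate = (v2 - v1) / months
= (440.0028 - 438.653) / 11
= 1.3498 / 11
= 0.1227

0.1227


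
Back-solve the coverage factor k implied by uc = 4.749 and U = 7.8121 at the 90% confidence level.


k = U / uc
k = 7.8121 / 4.749
k = 1.645

1.645


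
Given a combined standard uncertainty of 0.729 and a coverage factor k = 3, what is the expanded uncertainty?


U = k * uc
U = 3 * 0.729
U = 2.1870

2.1870


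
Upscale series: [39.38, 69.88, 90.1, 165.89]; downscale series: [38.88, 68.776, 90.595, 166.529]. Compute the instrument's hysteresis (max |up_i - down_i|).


|39.38 - 38.88| = 0.5000
|69.88 - 68.776| = 1.1040
|90.1 - 90.595| = 0.4950
|165.89 - 166.529| = 0.6390
hysteresis = max(diffs) = 1.1040

1.1040


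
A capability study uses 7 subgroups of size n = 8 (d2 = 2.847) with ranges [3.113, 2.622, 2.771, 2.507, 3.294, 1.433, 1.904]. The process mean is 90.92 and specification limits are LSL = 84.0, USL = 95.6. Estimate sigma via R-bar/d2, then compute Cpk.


R_bar = (3.113 + 2.622 + 2.771 + 2.507 + 3.294 + 1.433 + 1.904) / 7 = 2.5205714
sigma = R_bar / d2 = 2.5205714 / 2.847 = 0.88534296
Cp = (USL - LSL)/(6*sigma) = (95.6 - 84.0)/(6*0.88534296) = 2.1837
Cpu = (95.6 - 90.92)/(3*0.88534296) = 1.7620
Cpl = (90.92 - 84.0)/(3*0.88534296) = 2.6054
Cpk = min(Cpu, Cpl) = 1.7620

1.7620


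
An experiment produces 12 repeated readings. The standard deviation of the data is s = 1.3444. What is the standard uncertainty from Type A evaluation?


u_A = s / sqrt(n)
u_A = 1.3444 / sqrt(12)
u_A = 1.3444 / 3.4641016
u_A = 0.3881

0.3881


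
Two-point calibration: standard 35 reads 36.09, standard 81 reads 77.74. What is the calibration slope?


slope = (y2 - y1) / (x2 - x1)
= (77.74 - 36.09) / (81 - 35)
= 41.6500 / 46
= 0.9054

0.9054


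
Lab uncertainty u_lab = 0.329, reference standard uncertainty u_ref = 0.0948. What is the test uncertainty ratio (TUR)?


TUR = u_lab / u_ref
= 0.329 / 0.0948
= 3.4705

3.4705


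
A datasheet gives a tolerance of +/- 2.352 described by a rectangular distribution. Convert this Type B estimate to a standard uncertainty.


u_B = half_width / sqrt(3)
u_B = 2.352 / 1.7320508
u_B = 1.3579

1.3579


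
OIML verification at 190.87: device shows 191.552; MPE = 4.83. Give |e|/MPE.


e = indication - reference = 191.552 - 190.87 = 0.6820
|e| = 0.6820
ratio = |e| / MPE = 0.6820 / 4.83
ratio = 0.1412

0.1412


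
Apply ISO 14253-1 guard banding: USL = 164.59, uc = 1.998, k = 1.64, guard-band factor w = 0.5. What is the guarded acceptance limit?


U = k * uc = 1.64 * 1.998 = 3.27672
guard band g = w * U = 0.5 * 3.27672 = 1.63836
AL = USL - g = 164.59 - 1.63836
AL = 162.9516

162.9516


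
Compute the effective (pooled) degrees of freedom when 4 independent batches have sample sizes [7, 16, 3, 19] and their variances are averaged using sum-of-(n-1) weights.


nu = sum_i (n_i - 1)
nu = ((7 - 1) + (16 - 1) + (3 - 1) + (19 - 1))
nu = 6 + 15 + 2 + 18
nu = 41

41


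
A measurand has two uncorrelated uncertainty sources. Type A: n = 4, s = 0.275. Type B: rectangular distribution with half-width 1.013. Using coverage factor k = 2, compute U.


u_A = s / sqrt(n) = 0.275 / sqrt(4) = 0.1375
u_B = half_width / sqrt(3) = 1.013 / sqrt(3) = 0.58485582
uc = sqrt(u_A^2 + u_B^2) = sqrt(0.1375^2 + 0.58485582^2) = 0.60080161
U = k * uc = 2 * 0.60080161
U = 1.2016

1.2016


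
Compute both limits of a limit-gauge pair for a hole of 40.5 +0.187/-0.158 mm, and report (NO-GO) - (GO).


GO = nominal - lower_tol (smallest hole = maximum material condition)
GO = 40.5 - 0.158 = 40.342
NO-GO = nominal + upper_tol (largest hole = least material condition)
NO-GO = 40.5 + 0.187 = 40.687
spread = NO-GO - GO = 40.687 - 40.342 = 0.3450

0.3450


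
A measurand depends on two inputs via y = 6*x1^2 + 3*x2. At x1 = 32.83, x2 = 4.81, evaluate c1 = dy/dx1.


y = 6*x1^2 + 3*x2
dy/dx1 = 2*6*x1
Evaluate at x1 = 32.83: c1 = 12 * 32.83
c1 = 393.9600

393.9600


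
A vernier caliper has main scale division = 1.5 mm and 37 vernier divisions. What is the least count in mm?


LC = MSD / n_div
= 1.5 / 37
= 0.0405

0.0405


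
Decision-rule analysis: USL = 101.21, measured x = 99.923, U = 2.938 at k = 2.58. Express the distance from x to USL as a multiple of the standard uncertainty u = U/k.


u = U / k = 2.938 / 2.58 = 1.1387597
margin = |USL - x| = |101.21 - 99.923| = 1.287
z = margin / u = 1.287 / 1.1387597
z = 1.1302

1.1302


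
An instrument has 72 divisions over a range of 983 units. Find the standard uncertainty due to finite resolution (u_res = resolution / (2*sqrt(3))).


resolution = range / divisions
resolution = 983 / 72 = 13.652778
u_res = resolution / (2*sqrt(3))
u_res = 13.652778 / 3.4641016
u_res = 3.9412

3.9412


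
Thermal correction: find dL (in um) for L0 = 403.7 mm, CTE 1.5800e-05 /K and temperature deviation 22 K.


dL = L * alpha * dT
= 403.7 * 1.5800e-05 * 22
= 0.1403261 mm
dL_um = 0.1403261 * 1000 = 140.3261 um

140.3261


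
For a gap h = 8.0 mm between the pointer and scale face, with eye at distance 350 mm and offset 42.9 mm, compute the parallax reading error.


error = h * offset / d
= 8.0 * 42.9 / 350
= 0.9806

0.9806


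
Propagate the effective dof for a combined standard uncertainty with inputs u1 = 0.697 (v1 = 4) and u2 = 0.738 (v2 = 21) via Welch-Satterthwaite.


uc = sqrt(u1^2 + u2^2) = sqrt(0.697^2 + 0.738^2) = 1.0151123
v_eff = uc^4 / (u1^4/v1 + u2^4/v2)
= 1.0151123^4 / (0.697^4/4 + 0.738^4/21)
= 1.0618333 / 0.073128172
v_eff = 14.5202

14.5202


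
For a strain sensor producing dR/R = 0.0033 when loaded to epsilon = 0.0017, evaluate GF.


GF = (dR/R) / epsilon
= 0.0033 / 0.0017
= 1.9412

1.9412


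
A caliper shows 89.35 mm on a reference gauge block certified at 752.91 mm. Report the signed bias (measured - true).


Systematic error = measured - true
= 89.35 - 752.91
= -663.5600

-663.5600


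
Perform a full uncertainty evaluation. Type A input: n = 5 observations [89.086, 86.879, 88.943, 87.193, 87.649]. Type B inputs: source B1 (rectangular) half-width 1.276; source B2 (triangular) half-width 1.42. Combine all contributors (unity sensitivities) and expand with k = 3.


mean = (89.086 + 86.879 + 88.943 + 87.193 + 87.649) / 5 = 87.95
s = sqrt(sum((x - mean)^2)/(n-1)) = 1.0108457
u_A = s / sqrt(n) = 1.0108457 / sqrt(5) = 0.45206394
u_B1 = 1.276 / sqrt(3) = 0.73669894
u_B2 = 1.42 / sqrt(6) = 0.57971257
uc = sqrt(0.45206394^2 + 0.73669894^2 + 0.57971257^2) = 1.0407468
U = k * uc = 3 * 1.0407468
U = 3.1222

3.1222


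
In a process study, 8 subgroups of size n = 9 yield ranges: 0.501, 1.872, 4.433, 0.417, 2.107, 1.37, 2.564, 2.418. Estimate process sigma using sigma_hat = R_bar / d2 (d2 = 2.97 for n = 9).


R_bar = (0.501 + 1.872 + 4.433 + 0.417 + 2.107 + 1.37 + 2.564 + 2.418) / 8
R_bar = 15.682 / 8 = 1.96025
sigma_hat = R_bar / d2 = 1.96025 / 2.97 = 0.6600

0.6600


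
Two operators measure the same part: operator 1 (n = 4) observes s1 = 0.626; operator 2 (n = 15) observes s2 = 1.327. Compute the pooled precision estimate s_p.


s_p = sqrt(((n1-1)*s1^2 + (n2-1)*s2^2) / (n1+n2-2))
numerator = (4-1)*0.626^2 + (15-1)*1.327^2 = 1.175628 + 24.653006 = 25.828634
denominator = 4 + 15 - 2 = 17
s_p^2 = 25.828634 / 17 = 1.5193314
s_p = sqrt(1.5193314) = 1.2326

1.2326


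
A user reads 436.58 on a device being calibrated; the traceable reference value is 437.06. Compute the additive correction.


Correction = standard - reading
= 437.06 - 436.58
= 0.4800

0.4800


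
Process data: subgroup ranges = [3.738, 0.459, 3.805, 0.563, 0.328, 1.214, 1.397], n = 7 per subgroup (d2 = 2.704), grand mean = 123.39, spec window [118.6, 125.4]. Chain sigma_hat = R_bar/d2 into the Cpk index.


R_bar = (3.738 + 0.459 + 3.805 + 0.563 + 0.328 + 1.214 + 1.397) / 7 = 1.6434286
sigma = R_bar / d2 = 1.6434286 / 2.704 = 0.60777685
Cp = (USL - LSL)/(6*sigma) = (125.4 - 118.6)/(6*0.60777685) = 1.8647
Cpu = (125.4 - 123.39)/(3*0.60777685) = 1.1024
Cpl = (123.39 - 118.6)/(3*0.60777685) = 2.6271
Cpk = min(Cpu, Cpl) = 1.1024

1.1024


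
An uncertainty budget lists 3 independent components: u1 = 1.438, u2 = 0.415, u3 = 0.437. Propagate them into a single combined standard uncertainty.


uc = sqrt(1.438^2 + 0.415^2 + 0.437^2)
uc = sqrt(2.431038)
uc = 1.5592

1.5592


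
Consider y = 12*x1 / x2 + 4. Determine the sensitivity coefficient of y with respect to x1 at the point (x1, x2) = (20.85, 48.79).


y = 12*x1 / x2 + 4
dy/dx1 = 12/x2
Evaluate at x2 = 48.79: c1 = 12 / 48.79
c1 = 0.2460

0.2460


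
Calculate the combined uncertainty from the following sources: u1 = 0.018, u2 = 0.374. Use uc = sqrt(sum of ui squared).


uc = sqrt(0.018^2 + 0.374^2)
uc = sqrt(0.1402)
uc = 0.3744

0.3744


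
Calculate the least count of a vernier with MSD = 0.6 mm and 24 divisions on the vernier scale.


LC = MSD / n_div
= 0.6 / 24
= 0.0250

0.0250


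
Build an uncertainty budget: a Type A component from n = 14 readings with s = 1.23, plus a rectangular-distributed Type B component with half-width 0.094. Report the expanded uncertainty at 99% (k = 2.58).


u_A = s / sqrt(n) = 1.23 / sqrt(14) = 0.32873133
u_B = half_width / sqrt(3) = 0.094 / sqrt(3) = 0.054270925
uc = sqrt(u_A^2 + u_B^2) = sqrt(0.32873133^2 + 0.054270925^2) = 0.33318106
U = k * uc = 2.58 * 0.33318106
U = 0.8596

0.8596


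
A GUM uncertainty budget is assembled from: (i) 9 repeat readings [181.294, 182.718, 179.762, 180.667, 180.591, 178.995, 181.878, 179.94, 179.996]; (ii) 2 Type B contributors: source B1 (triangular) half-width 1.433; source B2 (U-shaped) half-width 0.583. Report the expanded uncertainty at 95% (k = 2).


mean = (181.294 + 182.718 + 179.762 + 180.667 + 180.591 + 178.995 + 181.878 + 179.94 + 179.996) / 9 = 180.649
s = sqrt(sum((x - mean)^2)/(n-1)) = 1.1544744
u_A = s / sqrt(n) = 1.1544744 / sqrt(9) = 0.3848248
u_B1 = 1.433 / sqrt(6) = 0.5850198
u_B2 = 0.583 / sqrt(2) = 0.41224325
uc = sqrt(0.3848248^2 + 0.5850198^2 + 0.41224325^2) = 0.81257787
U = k * uc = 2 * 0.81257787
U = 1.6252

1.6252


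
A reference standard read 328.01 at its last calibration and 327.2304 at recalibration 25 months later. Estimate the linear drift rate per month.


rate = (v2 - v1) / months
= (327.2304 - 328.01) / 25
= -0.7796 / 25
= -0.0312

-0.0312


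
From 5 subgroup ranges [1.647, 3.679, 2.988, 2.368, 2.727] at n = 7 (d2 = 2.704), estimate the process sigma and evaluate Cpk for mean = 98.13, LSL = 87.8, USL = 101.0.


R_bar = (1.647 + 3.679 + 2.988 + 2.368 + 2.727) / 5 = 2.6818
sigma = R_bar / d2 = 2.6818 / 2.704 = 0.99178994
Cp = (USL - LSL)/(6*sigma) = (101.0 - 87.8)/(6*0.99178994) = 2.2182
Cpu = (101.0 - 98.13)/(3*0.99178994) = 0.9646
Cpl = (98.13 - 87.8)/(3*0.99178994) = 3.4718
Cpk = min(Cpu, Cpl) = 0.9646

0.9646


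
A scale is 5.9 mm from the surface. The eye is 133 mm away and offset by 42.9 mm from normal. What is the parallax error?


error = h * offset / d
= 5.9 * 42.9 / 133
= 1.9031

1.9031


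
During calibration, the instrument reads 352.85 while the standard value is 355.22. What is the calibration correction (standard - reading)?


Correction = standard - reading
= 355.22 - 352.85
= 2.3700

2.3700


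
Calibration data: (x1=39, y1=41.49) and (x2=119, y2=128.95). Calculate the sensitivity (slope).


slope = (y2 - y1) / (x2 - x1)
= (128.95 - 41.49) / (119 - 39)
= 87.4600 / 80
= 1.0932

1.0932


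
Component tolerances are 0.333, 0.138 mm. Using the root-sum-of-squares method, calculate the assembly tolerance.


RSS = sqrt(0.333^2 + 0.138^2)
= sqrt(0.129933)
= 0.3605

0.3605


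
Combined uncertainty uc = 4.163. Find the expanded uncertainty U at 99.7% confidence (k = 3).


U = k * uc
U = 3 * 4.163
U = 12.4890

12.4890


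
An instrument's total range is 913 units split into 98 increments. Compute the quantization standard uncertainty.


resolution = range / divisions
resolution = 913 / 98 = 9.3163265
u_res = resolution / (2*sqrt(3))
u_res = 9.3163265 / 3.4641016
u_res = 2.6894

2.6894


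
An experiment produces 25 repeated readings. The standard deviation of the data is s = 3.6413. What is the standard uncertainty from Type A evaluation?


u_A = s / sqrt(n)
u_A = 3.6413 / sqrt(25)
u_A = 3.6413 / 5
u_A = 0.7283

0.7283


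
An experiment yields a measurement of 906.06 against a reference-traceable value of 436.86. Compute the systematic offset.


Systematic error = measured - true
= 906.06 - 436.86
= 469.2000

469.2000


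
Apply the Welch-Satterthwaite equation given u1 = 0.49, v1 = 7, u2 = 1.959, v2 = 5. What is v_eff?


uc = sqrt(u1^2 + u2^2) = sqrt(0.49^2 + 1.959^2) = 2.0193516
v_eff = uc^4 / (u1^4/v1 + u2^4/v2)
= 2.0193516^4 / (0.49^4/7 + 1.959^4/5)
= 16.628297 / 2.9537945
v_eff = 5.6295

5.6295


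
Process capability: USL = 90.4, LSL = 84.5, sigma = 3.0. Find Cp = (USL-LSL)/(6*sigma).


Cp = (USL - LSL) / (6 * sigma)
= (90.4 - 84.5) / (6 * 3.0)
= 5.9000 / 18.0000
= 0.3278

0.3278


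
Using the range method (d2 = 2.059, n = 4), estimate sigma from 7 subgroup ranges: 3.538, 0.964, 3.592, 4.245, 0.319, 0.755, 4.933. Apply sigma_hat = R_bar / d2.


R_bar = (3.538 + 0.964 + 3.592 + 4.245 + 0.319 + 0.755 + 4.933) / 7
R_bar = 18.346 / 7 = 2.6208571
sigma_hat = R_bar / d2 = 2.6208571 / 2.059 = 1.2729

1.2729


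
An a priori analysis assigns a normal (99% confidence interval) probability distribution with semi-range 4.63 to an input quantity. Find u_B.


u_B = half_width / 2.576
u_B = 4.63 / 2.576
u_B = 1.7974

1.7974


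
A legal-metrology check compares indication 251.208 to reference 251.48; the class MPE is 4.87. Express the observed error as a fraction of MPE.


e = indication - reference = 251.208 - 251.48 = -0.2720
|e| = 0.2720
ratio = |e| / MPE = 0.2720 / 4.87
ratio = 0.0559

0.0559


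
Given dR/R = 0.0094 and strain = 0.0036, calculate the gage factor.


GF = (dR/R) / epsilon
= 0.0094 / 0.0036
= 2.6111

2.6111


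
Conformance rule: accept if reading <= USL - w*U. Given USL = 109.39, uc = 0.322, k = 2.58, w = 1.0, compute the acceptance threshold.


U = k * uc = 2.58 * 0.322 = 0.83076
guard band g = w * U = 1.0 * 0.83076 = 0.83076
AL = USL - g = 109.39 - 0.83076
AL = 108.5592

108.5592


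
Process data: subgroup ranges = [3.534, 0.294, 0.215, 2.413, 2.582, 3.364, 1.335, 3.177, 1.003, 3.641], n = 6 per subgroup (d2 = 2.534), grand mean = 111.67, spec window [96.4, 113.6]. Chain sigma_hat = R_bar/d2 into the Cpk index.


R_bar = (3.534 + 0.294 + 0.215 + 2.413 + 2.582 + 3.364 + 1.335 + 3.177 + 1.003 + 3.641) / 10 = 2.1558
sigma = R_bar / d2 = 2.1558 / 2.534 = 0.8507498
Cp = (USL - LSL)/(6*sigma) = (113.6 - 96.4)/(6*0.8507498) = 3.3696
Cpu = (113.6 - 111.67)/(3*0.8507498) = 0.7562
Cpl = (111.67 - 96.4)/(3*0.8507498) = 5.9830
Cpk = min(Cpu, Cpl) = 0.7562

0.7562


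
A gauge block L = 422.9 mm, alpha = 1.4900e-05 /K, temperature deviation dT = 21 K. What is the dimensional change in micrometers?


dL = L * alpha * dT
= 422.9 * 1.4900e-05 * 21
= 0.1323254 mm
dL_um = 0.1323254 * 1000 = 132.3254 um

132.3254


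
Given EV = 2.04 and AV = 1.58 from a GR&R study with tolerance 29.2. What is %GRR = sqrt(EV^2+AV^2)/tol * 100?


GRR = sqrt(EV^2 + AV^2) = sqrt(2.04^2 + 1.58^2) = 2.5803101
%GRR = GRR / tol * 100 = 2.5803101 / 29.2 * 100
%GRR = 8.8367

8.8367


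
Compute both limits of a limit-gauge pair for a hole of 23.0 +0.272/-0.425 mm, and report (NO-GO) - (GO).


GO = nominal - lower_tol (smallest hole = maximum material condition)
GO = 23.0 - 0.425 = 22.575
NO-GO = nominal + upper_tol (largest hole = least material condition)
NO-GO = 23.0 + 0.272 = 23.272
spread = NO-GO - GO = 23.272 - 22.575 = 0.6970

0.6970


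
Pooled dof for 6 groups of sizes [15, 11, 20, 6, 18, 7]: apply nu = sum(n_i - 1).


nu = sum_i (n_i - 1)
nu = ((15 - 1) + (11 - 1) + (20 - 1) + (6 - 1) + (18 - 1) + (7 - 1))
nu = 14 + 10 + 19 + 5 + 17 + 6
nu = 71

71


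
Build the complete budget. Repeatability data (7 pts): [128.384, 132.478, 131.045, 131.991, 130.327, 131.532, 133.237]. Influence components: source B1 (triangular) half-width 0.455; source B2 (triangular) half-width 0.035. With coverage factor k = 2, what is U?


mean = (128.384 + 132.478 + 131.045 + 131.991 + 130.327 + 131.532 + 133.237) / 7 = 131.2848571
s = sqrt(sum((x - mean)^2)/(n-1)) = 1.5908155
u_A = s / sqrt(n) = 1.5908155 / sqrt(7) = 0.60127174
u_B1 = 0.455 / sqrt(6) = 0.18575297
u_B2 = 0.035 / sqrt(6) = 0.01428869
uc = sqrt(0.60127174^2 + 0.18575297^2 + 0.01428869^2) = 0.62947283
U = k * uc = 2 * 0.62947283
U = 1.2589

1.2589


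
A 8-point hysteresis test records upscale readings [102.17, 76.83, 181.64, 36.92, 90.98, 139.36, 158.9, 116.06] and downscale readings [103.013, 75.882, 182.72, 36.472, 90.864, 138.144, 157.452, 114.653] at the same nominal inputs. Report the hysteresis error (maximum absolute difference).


|102.17 - 103.013| = 0.8430
|76.83 - 75.882| = 0.9480
|181.64 - 182.72| = 1.0800
|36.92 - 36.472| = 0.4480
|90.98 - 90.864| = 0.1160
|139.36 - 138.144| = 1.2160
|158.9 - 157.452| = 1.4480
|116.06 - 114.653| = 1.4070
hysteresis = max(diffs) = 1.4480

1.4480


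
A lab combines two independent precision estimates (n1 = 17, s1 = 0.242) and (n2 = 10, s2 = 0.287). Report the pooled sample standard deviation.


s_p = sqrt(((n1-1)*s1^2 + (n2-1)*s2^2) / (n1+n2-2))
numerator = (17-1)*0.242^2 + (10-1)*0.287^2 = 0.937024 + 0.741321 = 1.678345
denominator = 17 + 10 - 2 = 25
s_p^2 = 1.678345 / 25 = 0.0671338
s_p = sqrt(0.0671338) = 0.2591

0.2591


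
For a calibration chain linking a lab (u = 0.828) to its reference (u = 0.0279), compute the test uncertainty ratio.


TUR = u_lab / u_ref
= 0.828 / 0.0279
= 29.6774

29.6774


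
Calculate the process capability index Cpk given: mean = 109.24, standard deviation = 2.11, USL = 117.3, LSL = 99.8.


Cpu = (USL - mean) / (3*sigma) = (117.3 - 109.24) / (3*2.11) = 1.2733
Cpl = (mean - LSL) / (3*sigma) = (109.24 - 99.8) / (3*2.11) = 1.4913
Cpk = min(Cpu, Cpl) = 1.2733

1.2733


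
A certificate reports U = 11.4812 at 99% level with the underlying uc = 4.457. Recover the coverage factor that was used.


k = U / uc
k = 11.4812 / 4.457
k = 2.576

2.576


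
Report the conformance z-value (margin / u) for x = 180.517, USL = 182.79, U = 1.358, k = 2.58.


u = U / k = 1.358 / 2.58 = 0.52635659
margin = |USL - x| = |182.79 - 180.517| = 2.273
z = margin / u = 2.273 / 0.52635659
z = 4.3184

4.3184


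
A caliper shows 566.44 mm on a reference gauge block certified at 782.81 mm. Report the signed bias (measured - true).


Systematic error = measured - true
= 566.44 - 782.81
= -216.3700

-216.3700


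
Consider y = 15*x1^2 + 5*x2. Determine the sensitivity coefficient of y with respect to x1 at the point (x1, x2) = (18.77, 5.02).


y = 15*x1^2 + 5*x2
dy/dx1 = 2*15*x1
Evaluate at x1 = 18.77: c1 = 30 * 18.77
c1 = 563.1000

563.1000


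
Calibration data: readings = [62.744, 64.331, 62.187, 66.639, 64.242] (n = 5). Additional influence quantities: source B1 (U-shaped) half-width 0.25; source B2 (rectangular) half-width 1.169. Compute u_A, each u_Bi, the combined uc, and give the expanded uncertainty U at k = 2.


mean = (62.744 + 64.331 + 62.187 + 66.639 + 64.242) / 5 = 64.0286
s = sqrt(sum((x - mean)^2)/(n-1)) = 1.7315355
u_A = s / sqrt(n) = 1.7315355 / sqrt(5) = 0.77436622
u_B1 = 0.25 / sqrt(2) = 0.1767767
u_B2 = 1.169 / sqrt(3) = 0.67492246
uc = sqrt(0.77436622^2 + 0.1767767^2 + 0.67492246^2) = 1.0423116
U = k * uc = 2 * 1.0423116
U = 2.0846

2.0846


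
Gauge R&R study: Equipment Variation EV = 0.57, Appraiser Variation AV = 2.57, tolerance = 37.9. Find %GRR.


GRR = sqrt(EV^2 + AV^2) = sqrt(0.57^2 + 2.57^2) = 2.6324513
%GRR = GRR / tol * 100 = 2.6324513 / 37.9 * 100
%GRR = 6.9458

6.9458


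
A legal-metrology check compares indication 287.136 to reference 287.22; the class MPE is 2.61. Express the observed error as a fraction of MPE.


e = indication - reference = 287.136 - 287.22 = -0.0840
|e| = 0.0840
ratio = |e| / MPE = 0.0840 / 2.61
ratio = 0.0322

0.0322


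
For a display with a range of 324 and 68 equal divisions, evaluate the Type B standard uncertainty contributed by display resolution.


resolution = range / divisions
resolution = 324 / 68 = 4.7647059
u_res = resolution / (2*sqrt(3))
u_res = 4.7647059 / 3.4641016
u_res = 1.3755

1.3755


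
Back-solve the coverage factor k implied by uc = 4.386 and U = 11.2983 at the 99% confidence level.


k = U / uc
k = 11.2983 / 4.386
k = 2.576

2.576


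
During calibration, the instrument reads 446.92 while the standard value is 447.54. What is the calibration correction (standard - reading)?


Correction = standard - reading
= 447.54 - 446.92
= 0.6200

0.6200


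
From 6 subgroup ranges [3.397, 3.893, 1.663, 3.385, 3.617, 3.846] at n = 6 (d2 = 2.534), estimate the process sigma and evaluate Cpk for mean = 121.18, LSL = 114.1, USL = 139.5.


R_bar = (3.397 + 3.893 + 1.663 + 3.385 + 3.617 + 3.846) / 6 = 3.3001667
sigma = R_bar / d2 = 3.3001667 / 2.534 = 1.3023547
Cp = (USL - LSL)/(6*sigma) = (139.5 - 114.1)/(6*1.3023547) = 3.2505
Cpu = (139.5 - 121.18)/(3*1.3023547) = 4.6889
Cpl = (121.18 - 114.1)/(3*1.3023547) = 1.8121
Cpk = min(Cpu, Cpl) = 1.8121

1.8121


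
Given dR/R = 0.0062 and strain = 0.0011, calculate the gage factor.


GF = (dR/R) / epsilon
= 0.0062 / 0.0011
= 5.6364

5.6364


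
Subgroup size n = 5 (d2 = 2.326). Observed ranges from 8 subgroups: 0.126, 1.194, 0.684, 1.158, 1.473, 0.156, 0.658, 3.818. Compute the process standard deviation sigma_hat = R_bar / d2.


R_bar = (0.126 + 1.194 + 0.684 + 1.158 + 1.473 + 0.156 + 0.658 + 3.818) / 8
R_bar = 9.267 / 8 = 1.158375
sigma_hat = R_bar / d2 = 1.158375 / 2.326 = 0.4980

0.4980


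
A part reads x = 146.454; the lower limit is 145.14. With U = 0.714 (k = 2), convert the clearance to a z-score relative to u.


u = U / k = 0.714 / 2 = 0.357
margin = |LSL - x| = |145.14 - 146.454| = 1.314
z = margin / u = 1.314 / 0.357
z = 3.6807

3.6807


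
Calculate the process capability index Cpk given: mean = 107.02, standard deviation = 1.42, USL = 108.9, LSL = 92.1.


Cpu = (USL - mean) / (3*sigma) = (108.9 - 107.02) / (3*1.42) = 0.4413
Cpl = (mean - LSL) / (3*sigma) = (107.02 - 92.1) / (3*1.42) = 3.5023
Cpk = min(Cpu, Cpl) = 0.4413

0.4413


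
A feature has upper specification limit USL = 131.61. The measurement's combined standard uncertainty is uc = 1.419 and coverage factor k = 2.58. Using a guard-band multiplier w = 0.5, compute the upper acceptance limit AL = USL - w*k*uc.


U = k * uc = 2.58 * 1.419 = 3.66102
guard band g = w * U = 0.5 * 3.66102 = 1.83051
AL = USL - g = 131.61 - 1.83051
AL = 129.7795

129.7795


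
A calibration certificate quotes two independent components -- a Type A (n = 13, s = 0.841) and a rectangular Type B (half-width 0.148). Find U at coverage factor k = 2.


u_A = s / sqrt(n) = 0.841 / sqrt(13) = 0.23325143
u_B = half_width / sqrt(3) = 0.148 / sqrt(3) = 0.08544784
uc = sqrt(u_A^2 + u_B^2) = sqrt(0.23325143^2 + 0.08544784^2) = 0.24841007
U = k * uc = 2 * 0.24841007
U = 0.4968

0.4968


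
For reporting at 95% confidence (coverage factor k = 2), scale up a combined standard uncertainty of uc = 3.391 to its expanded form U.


U = k * uc
U = 2 * 3.391
U = 6.7820

6.7820


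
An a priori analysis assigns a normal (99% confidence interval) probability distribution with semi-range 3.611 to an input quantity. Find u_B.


u_B = half_width / 2.576
u_B = 3.611 / 2.576
u_B = 1.4018

1.4018


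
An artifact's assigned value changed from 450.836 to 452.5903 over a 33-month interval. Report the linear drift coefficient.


rate = (v2 - v1) / months
= (452.5903 - 450.836) / 33
= 1.7543 / 33
= 0.0532

0.0532


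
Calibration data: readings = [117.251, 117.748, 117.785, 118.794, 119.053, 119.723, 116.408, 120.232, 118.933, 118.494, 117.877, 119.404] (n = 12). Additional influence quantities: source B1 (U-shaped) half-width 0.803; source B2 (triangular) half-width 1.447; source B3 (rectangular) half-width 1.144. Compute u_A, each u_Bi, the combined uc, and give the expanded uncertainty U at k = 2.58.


mean = (117.251 + 117.748 + 117.785 + 118.794 + 119.053 + 119.723 + 116.408 + 120.232 + 118.933 + 118.494 + 117.877 + 119.404) / 12 = 118.4751667
s = sqrt(sum((x - mean)^2)/(n-1)) = 1.0990269
u_A = s / sqrt(n) = 1.0990269 / sqrt(12) = 0.31726174
u_B1 = 0.803 / sqrt(2) = 0.56780675
u_B2 = 1.447 / sqrt(6) = 0.59073528
u_B3 = 1.144 / sqrt(3) = 0.66048871
uc = sqrt(0.31726174^2 + 0.56780675^2 + 0.59073528^2 + 0.66048871^2) = 1.0992147
U = k * uc = 2.58 * 1.0992147
U = 2.8360

2.8360


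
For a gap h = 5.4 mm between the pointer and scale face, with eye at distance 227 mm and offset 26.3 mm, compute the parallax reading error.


error = h * offset / d
= 5.4 * 26.3 / 227
= 0.6256

0.6256


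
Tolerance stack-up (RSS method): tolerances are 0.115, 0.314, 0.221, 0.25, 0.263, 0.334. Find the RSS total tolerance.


RSS = sqrt(0.115^2 + 0.314^2 + 0.221^2 + 0.25^2 + 0.263^2 + 0.334^2)
= sqrt(0.403887)
= 0.6355

0.6355


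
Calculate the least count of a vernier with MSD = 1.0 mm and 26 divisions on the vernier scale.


LC = MSD / n_div
= 1.0 / 26
= 0.0385

0.0385


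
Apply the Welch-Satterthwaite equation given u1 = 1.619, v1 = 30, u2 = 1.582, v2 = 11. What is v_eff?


uc = sqrt(u1^2 + u2^2) = sqrt(1.619^2 + 1.582^2) = 2.2636
v_eff = uc^4 / (u1^4/v1 + u2^4/v2)
= 2.2636^4 / (1.619^4/30 + 1.582^4/11)
= 26.254197 / 0.79843684
v_eff = 32.8820

32.8820
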